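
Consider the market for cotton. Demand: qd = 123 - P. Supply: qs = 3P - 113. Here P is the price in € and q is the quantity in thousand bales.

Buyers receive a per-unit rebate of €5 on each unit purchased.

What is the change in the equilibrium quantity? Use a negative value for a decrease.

+3.75

Before the shock: 123 - P = 3P - 113 ⇒ 236 = 4P ⇒ P = 59, q = 64.
Since buyers' out-of-pocket price is the market price minus the rebate, the effective demand curve becomes qd = 128 - P.
Setting them equal: 128 - P = 3P - 113 → 241 = 4P, so P = 60.25 and q = 67.75.
Δq = 67.75 − 64 = +3.75.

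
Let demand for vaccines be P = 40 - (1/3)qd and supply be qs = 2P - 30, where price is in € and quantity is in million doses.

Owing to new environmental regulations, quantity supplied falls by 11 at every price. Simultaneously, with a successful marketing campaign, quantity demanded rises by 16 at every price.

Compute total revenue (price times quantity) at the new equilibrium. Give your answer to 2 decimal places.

1054.92

Solve the original market: 120 - 3P = 2P - 30, hence P = 30 and q = 30.
After the shift, demand is qd = 136 - 3P and supply is qs = 2P - 41.
Equate the new curves: 136 - 3P = 2P - 41, giving 177 = 5P, P = 35.4, q = 29.8.
New expenditure = 35.4 × 29.8 = 1054.92.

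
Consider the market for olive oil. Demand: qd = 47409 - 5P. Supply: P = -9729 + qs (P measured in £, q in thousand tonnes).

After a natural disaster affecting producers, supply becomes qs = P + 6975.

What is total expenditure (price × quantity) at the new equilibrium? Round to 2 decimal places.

Initially, 47409 - 5P = P + 9729, so 37680 = 6P and P = 6280, q = 16009.
With the change applied: demand qd = 47409 - 5P, supply qs = P + 6975.
New equilibrium: 47409 - 5P = P + 6975 ⇒ 40434 = 6P ⇒ P = 6739, q = 13714.
New expenditure = 6739 × 13714 = 92418646.00.

92418646.00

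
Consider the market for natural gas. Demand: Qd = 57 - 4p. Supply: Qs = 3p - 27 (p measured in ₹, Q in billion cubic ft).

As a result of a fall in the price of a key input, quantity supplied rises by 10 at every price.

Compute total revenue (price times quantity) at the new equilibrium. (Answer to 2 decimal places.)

155.55

Before the shock: 57 - 4p = 3p - 27 ⇒ 84 = 7p ⇒ p = 12, Q = 9.
The new curves are Qd = 57 - 4p (demand) and Qs = 3p - 17 (supply).
Setting them equal: 57 - 4p = 3p - 17 → 74 = 7p, so p = 74/7 ≈ 10.5714 and Q = 103/7 ≈ 14.7143.
New expenditure = 10.5714 × 14.7143 = 155.55.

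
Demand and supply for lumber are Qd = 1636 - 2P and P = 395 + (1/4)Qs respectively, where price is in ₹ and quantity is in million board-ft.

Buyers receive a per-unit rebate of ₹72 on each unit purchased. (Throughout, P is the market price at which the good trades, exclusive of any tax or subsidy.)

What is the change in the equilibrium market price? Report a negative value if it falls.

Initially, 1636 - 2P = 4P - 1580, so 3216 = 6P and P = 536, Q = 564.
Since buyers' out-of-pocket price is the market price minus the rebate, the effective demand curve becomes Qd = 1780 - 2P.
Equate the new curves: 1780 - 2P = 4P - 1580, giving 3360 = 6P, P = 560, Q = 660.
ΔP = 560 − 536 = +24.

+24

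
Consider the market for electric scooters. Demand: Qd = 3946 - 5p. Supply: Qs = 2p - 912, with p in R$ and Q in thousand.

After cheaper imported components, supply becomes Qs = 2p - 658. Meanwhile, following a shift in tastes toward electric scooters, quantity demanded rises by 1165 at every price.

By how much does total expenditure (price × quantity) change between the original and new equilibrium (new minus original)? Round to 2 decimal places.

Original equilibrium: 3946 - 5p = 2p - 912 gives 4858 = 7p, so p = 694 and Q = 476.
The new curves are Qd = 5111 - 5p (demand) and Qs = 2p - 658 (supply).
Equate the new curves: 5111 - 5p = 2p - 658, giving 5769 = 7p, p = 5769/7 ≈ 824.1429, Q = 6932/7 ≈ 990.2857.
Expenditure moves from 694×476 = 330344 to 824.1429×990.2857 = 816136.8980; change = +485792.90.

+485792.90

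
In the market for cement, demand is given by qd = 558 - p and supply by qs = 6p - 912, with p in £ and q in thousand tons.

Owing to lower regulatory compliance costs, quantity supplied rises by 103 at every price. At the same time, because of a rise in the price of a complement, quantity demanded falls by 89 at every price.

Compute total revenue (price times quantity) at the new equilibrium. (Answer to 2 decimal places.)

52293.67

Solve the original market: 558 - p = 6p - 912, hence p = 210 and q = 348.
The shock moves the curves to qd = 469 - p and qs = 6p - 809.
Equate the new curves: 469 - p = 6p - 809, giving 1278 = 7p, p = 1278/7 ≈ 182.5714, q = 2005/7 ≈ 286.4286.
New expenditure = 182.5714 × 286.4286 = 52293.67.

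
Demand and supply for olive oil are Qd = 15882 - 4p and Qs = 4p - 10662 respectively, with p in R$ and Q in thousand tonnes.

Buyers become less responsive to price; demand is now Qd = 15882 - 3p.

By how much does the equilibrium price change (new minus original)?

Original equilibrium: 15882 - 4p = 4p - 10662 gives 26544 = 8p, so p = 3318 and Q = 2610.
After the shift, demand is Qd = 15882 - 3p and supply is Qs = 4p - 10662.
Setting them equal: 15882 - 3p = 4p - 10662 → 26544 = 7p, so p = 3792 and Q = 4506.
Δp = 3792 − 3318 = +474.

+474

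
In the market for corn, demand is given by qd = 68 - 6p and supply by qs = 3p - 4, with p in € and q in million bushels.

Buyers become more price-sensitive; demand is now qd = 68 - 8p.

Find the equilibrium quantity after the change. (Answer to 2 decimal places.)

Solve the original market: 68 - 6p = 3p - 4, hence p = 8 and q = 20.
The shock moves the curves to qd = 68 - 8p and qs = 3p - 4.
Clearing the new market: 68 - 8p = 3p - 4, so p = 72/11 ≈ 6.5455 and q = 172/11 ≈ 15.6364.

15.64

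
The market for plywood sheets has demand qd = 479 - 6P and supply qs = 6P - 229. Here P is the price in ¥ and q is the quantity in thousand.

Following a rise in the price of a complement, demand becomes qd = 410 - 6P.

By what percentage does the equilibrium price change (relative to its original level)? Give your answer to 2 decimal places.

-9.75

Solve the original market: 479 - 6P = 6P - 229, hence P = 59 and q = 125.
After the shift, demand is qd = 410 - 6P and supply is qs = 6P - 229.
Clearing the new market: 410 - 6P = 6P - 229, so P = 53.25 and q = 90.5.
%ΔP = (53.25 − 59) / 59 × 100 = -9.75%.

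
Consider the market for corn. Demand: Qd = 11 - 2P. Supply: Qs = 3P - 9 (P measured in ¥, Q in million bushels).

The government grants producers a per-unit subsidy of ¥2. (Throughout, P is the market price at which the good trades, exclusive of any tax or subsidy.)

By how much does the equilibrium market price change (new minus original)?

Initially, 11 - 2P = 3P - 9, so 20 = 5P and P = 4, Q = 3.
Since sellers receive the price plus the subsidy, the effective supply curve becomes Qs = 3P - 3.
Clearing the new market: 11 - 2P = 3P - 3, so P = 2.8 and Q = 5.4.
ΔP = 2.8 − 4 = -1.2.

-1.2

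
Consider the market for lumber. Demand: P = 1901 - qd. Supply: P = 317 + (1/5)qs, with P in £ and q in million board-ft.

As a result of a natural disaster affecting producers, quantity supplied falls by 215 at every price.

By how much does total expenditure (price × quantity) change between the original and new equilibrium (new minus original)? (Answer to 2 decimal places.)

+25196.81

Solve the original market: 1901 - P = 5P - 1585, hence P = 581 and q = 1320.
The new curves are qd = 1901 - P (demand) and qs = 5P - 1800 (supply).
Setting them equal: 1901 - P = 5P - 1800 → 3701 = 6P, so P = 3701/6 ≈ 616.8333 and q = 7705/6 ≈ 1284.1667.
Expenditure moves from 581×1320 = 766920 to 616.8333×1284.1667 = 792116.8056; change = +25196.81.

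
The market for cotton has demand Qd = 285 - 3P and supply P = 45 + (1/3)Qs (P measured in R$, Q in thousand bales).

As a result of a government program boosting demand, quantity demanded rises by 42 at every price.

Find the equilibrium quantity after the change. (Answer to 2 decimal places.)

96.00

Initially, 285 - 3P = 3P - 135, so 420 = 6P and P = 70, Q = 75.
After the shift, demand is Qd = 327 - 3P and supply is Qs = 3P - 135.
Clearing the new market: 327 - 3P = 3P - 135, so P = 77 and Q = 96.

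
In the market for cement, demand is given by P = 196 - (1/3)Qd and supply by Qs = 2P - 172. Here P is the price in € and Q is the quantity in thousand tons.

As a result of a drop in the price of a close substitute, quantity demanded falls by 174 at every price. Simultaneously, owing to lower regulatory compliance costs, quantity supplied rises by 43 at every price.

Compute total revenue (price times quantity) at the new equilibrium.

Original equilibrium: 588 - 3P = 2P - 172 gives 760 = 5P, so P = 152 and Q = 132.
The shock moves the curves to Qd = 414 - 3P and Qs = 2P - 129.
Equate the new curves: 414 - 3P = 2P - 129, giving 543 = 5P, P = 108.6, Q = 88.2.
New expenditure = 108.6 × 88.2 = 9578.52.

9578.52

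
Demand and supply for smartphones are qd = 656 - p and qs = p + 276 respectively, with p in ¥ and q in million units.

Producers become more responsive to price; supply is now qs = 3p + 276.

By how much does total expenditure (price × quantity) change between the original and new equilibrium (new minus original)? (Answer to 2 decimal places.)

Solve the original market: 656 - p = p + 276, hence p = 190 and q = 466.
After the shift, demand is qd = 656 - p and supply is qs = 3p + 276.
Clearing the new market: 656 - p = 3p + 276, so p = 95 and q = 561.
Expenditure moves from 190×466 = 88540 to 95×561 = 53295; change = -35245.00.

-35245.00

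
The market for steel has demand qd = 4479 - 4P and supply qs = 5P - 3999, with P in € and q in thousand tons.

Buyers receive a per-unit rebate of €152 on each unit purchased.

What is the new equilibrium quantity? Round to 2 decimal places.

Before the shock: 4479 - 4P = 5P - 3999 ⇒ 8478 = 9P ⇒ P = 942, q = 711.
Since buyers' out-of-pocket price is the market price minus the rebate, the effective demand curve becomes qd = 5087 - 4P.
Equate the new curves: 5087 - 4P = 5P - 3999, giving 9086 = 9P, P = 9086/9 ≈ 1009.5556, q = 9439/9 ≈ 1048.7778.

1048.78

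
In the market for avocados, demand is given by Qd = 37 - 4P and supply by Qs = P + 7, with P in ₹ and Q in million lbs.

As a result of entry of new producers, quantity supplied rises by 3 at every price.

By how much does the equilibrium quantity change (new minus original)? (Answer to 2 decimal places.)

Original equilibrium: 37 - 4P = P + 7 gives 30 = 5P, so P = 6 and Q = 13.
The shock moves the curves to Qd = 37 - 4P and Qs = P + 10.
Clearing the new market: 37 - 4P = P + 10, so P = 5.4 and Q = 15.4.
ΔQ = 15.4 − 13 = +2.40.

+2.40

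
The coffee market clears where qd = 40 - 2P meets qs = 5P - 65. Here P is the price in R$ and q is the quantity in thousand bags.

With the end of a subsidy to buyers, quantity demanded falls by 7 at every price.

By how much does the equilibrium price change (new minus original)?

-1

Before the shock: 40 - 2P = 5P - 65 ⇒ 105 = 7P ⇒ P = 15, q = 10.
After the shift, demand is qd = 33 - 2P and supply is qs = 5P - 65.
New equilibrium: 33 - 2P = 5P - 65 ⇒ 98 = 7P ⇒ P = 14, q = 5.
ΔP = 14 − 15 = -1.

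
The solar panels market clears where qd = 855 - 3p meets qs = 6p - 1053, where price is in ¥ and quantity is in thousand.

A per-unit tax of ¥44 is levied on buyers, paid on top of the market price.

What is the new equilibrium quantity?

131

Before the shock: 855 - 3p = 6p - 1053 ⇒ 1908 = 9p ⇒ p = 212, q = 219.
Since buyers pay the price plus the tax, the effective demand curve becomes qd = 723 - 3p.
Setting them equal: 723 - 3p = 6p - 1053 → 1776 = 9p, so p = 592/3 ≈ 197.3333 and q = 131.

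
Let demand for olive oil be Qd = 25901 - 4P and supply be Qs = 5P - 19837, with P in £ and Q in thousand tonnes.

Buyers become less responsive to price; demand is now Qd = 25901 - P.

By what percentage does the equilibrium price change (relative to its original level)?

+50

Initially, 25901 - 4P = 5P - 19837, so 45738 = 9P and P = 5082, Q = 5573.
The shock moves the curves to Qd = 25901 - P and Qs = 5P - 19837.
Setting them equal: 25901 - P = 5P - 19837 → 45738 = 6P, so P = 7623 and Q = 18278.
%ΔP = (7623 − 5082) / 5082 × 100 = +50%.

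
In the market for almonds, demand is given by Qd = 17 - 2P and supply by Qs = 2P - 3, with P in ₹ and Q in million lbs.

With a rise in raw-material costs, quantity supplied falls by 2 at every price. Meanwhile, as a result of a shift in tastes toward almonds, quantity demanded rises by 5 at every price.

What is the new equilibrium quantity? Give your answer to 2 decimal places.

8.50

Solve the original market: 17 - 2P = 2P - 3, hence P = 5 and Q = 7.
The new curves are Qd = 22 - 2P (demand) and Qs = 2P - 5 (supply).
Setting them equal: 22 - 2P = 2P - 5 → 27 = 4P, so P = 6.75 and Q = 8.5.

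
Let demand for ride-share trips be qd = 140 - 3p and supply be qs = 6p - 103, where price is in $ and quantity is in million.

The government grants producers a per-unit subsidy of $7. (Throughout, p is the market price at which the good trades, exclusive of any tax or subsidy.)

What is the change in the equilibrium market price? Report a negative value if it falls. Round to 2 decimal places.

Original equilibrium: 140 - 3p = 6p - 103 gives 243 = 9p, so p = 27 and q = 59.
Since sellers receive the price plus the subsidy, the effective supply curve becomes qs = 6p - 61.
Clearing the new market: 140 - 3p = 6p - 61, so p = 67/3 ≈ 22.3333 and q = 73.
Δp = 22.3333 − 27 = -4.67.

-4.67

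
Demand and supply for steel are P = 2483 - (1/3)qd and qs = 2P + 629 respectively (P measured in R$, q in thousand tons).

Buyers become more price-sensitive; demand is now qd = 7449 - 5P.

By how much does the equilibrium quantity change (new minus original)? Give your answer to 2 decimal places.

Initially, 7449 - 3P = 2P + 629, so 6820 = 5P and P = 1364, q = 3357.
After the shift, demand is qd = 7449 - 5P and supply is qs = 2P + 629.
Setting them equal: 7449 - 5P = 2P + 629 → 6820 = 7P, so P = 6820/7 ≈ 974.2857 and q = 18043/7 ≈ 2577.5714.
Δq = 2577.5714 − 3357 = -779.43.

-779.43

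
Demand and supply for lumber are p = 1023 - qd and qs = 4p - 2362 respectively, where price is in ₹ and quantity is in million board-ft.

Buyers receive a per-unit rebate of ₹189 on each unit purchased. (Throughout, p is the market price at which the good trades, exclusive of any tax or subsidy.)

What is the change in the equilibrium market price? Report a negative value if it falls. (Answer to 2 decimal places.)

Before the shock: 1023 - p = 4p - 2362 ⇒ 3385 = 5p ⇒ p = 677, q = 346.
Since buyers' out-of-pocket price is the market price minus the rebate, the effective demand curve becomes qd = 1212 - p.
Equate the new curves: 1212 - p = 4p - 2362, giving 3574 = 5p, p = 714.8, q = 497.2.
Δp = 714.8 − 677 = +37.80.

+37.80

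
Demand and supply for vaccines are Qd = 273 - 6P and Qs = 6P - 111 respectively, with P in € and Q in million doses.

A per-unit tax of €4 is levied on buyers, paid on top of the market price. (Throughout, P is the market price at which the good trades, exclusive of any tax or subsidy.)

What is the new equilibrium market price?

30

Original equilibrium: 273 - 6P = 6P - 111 gives 384 = 12P, so P = 32 and Q = 81.
Since buyers pay the price plus the tax, the effective demand curve becomes Qd = 249 - 6P.
Setting them equal: 249 - 6P = 6P - 111 → 360 = 12P, so P = 30 and Q = 69.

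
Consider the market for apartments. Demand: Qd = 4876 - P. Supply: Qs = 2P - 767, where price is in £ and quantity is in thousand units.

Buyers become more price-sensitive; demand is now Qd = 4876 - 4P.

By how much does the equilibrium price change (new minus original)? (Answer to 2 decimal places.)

Before the shock: 4876 - P = 2P - 767 ⇒ 5643 = 3P ⇒ P = 1881, Q = 2995.
After the shift, demand is Qd = 4876 - 4P and supply is Qs = 2P - 767.
New equilibrium: 4876 - 4P = 2P - 767 ⇒ 5643 = 6P ⇒ P = 940.5, Q = 1114.
ΔP = 940.5 − 1881 = -940.50.

-940.50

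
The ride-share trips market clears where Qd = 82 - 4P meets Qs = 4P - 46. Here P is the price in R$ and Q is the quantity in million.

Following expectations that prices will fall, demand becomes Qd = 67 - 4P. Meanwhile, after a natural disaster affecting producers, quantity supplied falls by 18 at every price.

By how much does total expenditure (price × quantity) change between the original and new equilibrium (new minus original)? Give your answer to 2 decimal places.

Original equilibrium: 82 - 4P = 4P - 46 gives 128 = 8P, so P = 16 and Q = 18.
With the change applied: demand Qd = 67 - 4P, supply Qs = 4P - 64.
Clearing the new market: 67 - 4P = 4P - 64, so P = 16.375 and Q = 1.5.
Expenditure moves from 16×18 = 288 to 16.375×1.5 = 24.5625; change = -263.44.

-263.44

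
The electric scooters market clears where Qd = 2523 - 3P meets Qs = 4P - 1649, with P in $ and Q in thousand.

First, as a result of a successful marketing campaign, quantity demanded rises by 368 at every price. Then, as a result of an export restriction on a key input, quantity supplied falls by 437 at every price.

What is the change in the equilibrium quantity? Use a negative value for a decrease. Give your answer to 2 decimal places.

+23.00

Solve the original market: 2523 - 3P = 4P - 1649, hence P = 596 and Q = 735.
The new curves are Qd = 2891 - 3P (demand) and Qs = 4P - 2086 (supply).
Equate the new curves: 2891 - 3P = 4P - 2086, giving 4977 = 7P, P = 711, Q = 758.
ΔQ = 758 − 735 = +23.00.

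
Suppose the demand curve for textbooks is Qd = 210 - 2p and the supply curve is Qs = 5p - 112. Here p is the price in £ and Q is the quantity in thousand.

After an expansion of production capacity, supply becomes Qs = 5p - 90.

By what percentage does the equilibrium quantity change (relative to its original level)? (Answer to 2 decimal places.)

+5.33

Initially, 210 - 2p = 5p - 112, so 322 = 7p and p = 46, Q = 118.
With the change applied: demand Qd = 210 - 2p, supply Qs = 5p - 90.
Clearing the new market: 210 - 2p = 5p - 90, so p = 300/7 ≈ 42.8571 and Q = 870/7 ≈ 124.2857.
%ΔQ = (124.2857 − 118) / 118 × 100 = +5.33%.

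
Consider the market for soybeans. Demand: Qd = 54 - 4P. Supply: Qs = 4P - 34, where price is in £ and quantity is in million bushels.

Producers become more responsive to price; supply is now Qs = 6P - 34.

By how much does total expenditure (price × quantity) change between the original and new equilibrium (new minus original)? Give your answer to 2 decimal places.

+55.44

Initially, 54 - 4P = 4P - 34, so 88 = 8P and P = 11, Q = 10.
The shock moves the curves to Qd = 54 - 4P and Qs = 6P - 34.
Clearing the new market: 54 - 4P = 6P - 34, so P = 8.8 and Q = 18.8.
Expenditure moves from 11×10 = 110 to 8.8×18.8 = 165.44; change = +55.44.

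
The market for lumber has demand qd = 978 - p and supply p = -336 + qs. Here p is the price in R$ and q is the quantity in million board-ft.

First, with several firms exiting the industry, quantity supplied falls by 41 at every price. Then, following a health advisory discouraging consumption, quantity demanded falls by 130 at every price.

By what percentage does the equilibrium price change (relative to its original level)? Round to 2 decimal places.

-13.86

Initially, 978 - p = p + 336, so 642 = 2p and p = 321, q = 657.
With the change applied: demand qd = 848 - p, supply qs = p + 295.
Equate the new curves: 848 - p = p + 295, giving 553 = 2p, p = 276.5, q = 571.5.
%Δp = (276.5 − 321) / 321 × 100 = -13.86%.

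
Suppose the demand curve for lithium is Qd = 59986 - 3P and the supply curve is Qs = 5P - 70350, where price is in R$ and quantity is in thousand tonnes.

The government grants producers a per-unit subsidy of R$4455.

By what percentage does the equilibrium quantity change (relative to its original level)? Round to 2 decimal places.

Initially, 59986 - 3P = 5P - 70350, so 130336 = 8P and P = 16292, Q = 11110.
Since sellers receive the price plus the subsidy, the effective supply curve becomes Qs = 5P - 48075.
New equilibrium: 59986 - 3P = 5P - 48075 ⇒ 108061 = 8P ⇒ P = 13507.625, Q = 19463.125.
%ΔQ = (19463.125 − 11110) / 11110 × 100 = +75.19%.

+75.19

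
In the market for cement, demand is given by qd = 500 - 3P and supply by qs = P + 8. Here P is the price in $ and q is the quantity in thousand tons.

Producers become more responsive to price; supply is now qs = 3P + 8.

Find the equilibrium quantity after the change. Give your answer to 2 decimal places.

254.00

Solve the original market: 500 - 3P = P + 8, hence P = 123 and q = 131.
After the shift, demand is qd = 500 - 3P and supply is qs = 3P + 8.
Setting them equal: 500 - 3P = 3P + 8 → 492 = 6P, so P = 82 and q = 254.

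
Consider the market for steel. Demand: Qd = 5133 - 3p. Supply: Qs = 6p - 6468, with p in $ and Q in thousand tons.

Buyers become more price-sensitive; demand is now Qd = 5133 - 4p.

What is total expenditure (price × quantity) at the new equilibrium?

571465.26

Original equilibrium: 5133 - 3p = 6p - 6468 gives 11601 = 9p, so p = 1289 and Q = 1266.
With the change applied: demand Qd = 5133 - 4p, supply Qs = 6p - 6468.
Clearing the new market: 5133 - 4p = 6p - 6468, so p = 1160.1 and Q = 492.6.
New expenditure = 1160.1 × 492.6 = 571465.26.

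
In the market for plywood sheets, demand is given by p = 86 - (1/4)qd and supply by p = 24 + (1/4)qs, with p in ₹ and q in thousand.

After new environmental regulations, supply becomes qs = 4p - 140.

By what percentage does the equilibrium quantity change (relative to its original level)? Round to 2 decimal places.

-17.74

Initially, 344 - 4p = 4p - 96, so 440 = 8p and p = 55, q = 124.
The new curves are qd = 344 - 4p (demand) and qs = 4p - 140 (supply).
Setting them equal: 344 - 4p = 4p - 140 → 484 = 8p, so p = 60.5 and q = 102.
%Δq = (102 − 124) / 124 × 100 = -17.74%.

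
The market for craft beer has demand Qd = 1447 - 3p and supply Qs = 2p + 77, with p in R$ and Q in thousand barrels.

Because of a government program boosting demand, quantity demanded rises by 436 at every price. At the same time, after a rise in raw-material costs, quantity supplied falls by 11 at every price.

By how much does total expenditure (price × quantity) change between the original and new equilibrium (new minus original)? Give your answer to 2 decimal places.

+116853.52

Before the shock: 1447 - 3p = 2p + 77 ⇒ 1370 = 5p ⇒ p = 274, Q = 625.
After the shift, demand is Qd = 1883 - 3p and supply is Qs = 2p + 66.
Clearing the new market: 1883 - 3p = 2p + 66, so p = 363.4 and Q = 792.8.
Expenditure moves from 274×625 = 171250 to 363.4×792.8 = 288103.52; change = +116853.52.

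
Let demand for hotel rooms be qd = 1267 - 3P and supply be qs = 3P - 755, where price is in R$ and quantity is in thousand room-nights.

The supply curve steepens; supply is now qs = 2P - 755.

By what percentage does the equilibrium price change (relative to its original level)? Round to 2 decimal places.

+20.00

Original equilibrium: 1267 - 3P = 3P - 755 gives 2022 = 6P, so P = 337 and q = 256.
The shock moves the curves to qd = 1267 - 3P and qs = 2P - 755.
Setting them equal: 1267 - 3P = 2P - 755 → 2022 = 5P, so P = 404.4 and q = 53.8.
%ΔP = (404.4 − 337) / 337 × 100 = +20.00%.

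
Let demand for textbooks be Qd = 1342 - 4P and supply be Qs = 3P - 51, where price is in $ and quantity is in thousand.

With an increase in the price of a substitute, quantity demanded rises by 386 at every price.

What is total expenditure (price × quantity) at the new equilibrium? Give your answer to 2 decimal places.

Before the shock: 1342 - 4P = 3P - 51 ⇒ 1393 = 7P ⇒ P = 199, Q = 546.
The new curves are Qd = 1728 - 4P (demand) and Qs = 3P - 51 (supply).
New equilibrium: 1728 - 4P = 3P - 51 ⇒ 1779 = 7P ⇒ P = 1779/7 ≈ 254.1429, Q = 4980/7 ≈ 711.4286.
New expenditure = 254.1429 × 711.4286 = 180804.49.

180804.49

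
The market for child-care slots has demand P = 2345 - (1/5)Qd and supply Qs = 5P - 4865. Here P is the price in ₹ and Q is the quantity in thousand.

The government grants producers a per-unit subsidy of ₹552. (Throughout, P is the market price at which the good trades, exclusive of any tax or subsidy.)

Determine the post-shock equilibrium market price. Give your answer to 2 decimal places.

Initially, 11725 - 5P = 5P - 4865, so 16590 = 10P and P = 1659, Q = 3430.
Since sellers receive the price plus the subsidy, the effective supply curve becomes Qs = 5P - 2105.
Setting them equal: 11725 - 5P = 5P - 2105 → 13830 = 10P, so P = 1383 and Q = 4810.

1383.00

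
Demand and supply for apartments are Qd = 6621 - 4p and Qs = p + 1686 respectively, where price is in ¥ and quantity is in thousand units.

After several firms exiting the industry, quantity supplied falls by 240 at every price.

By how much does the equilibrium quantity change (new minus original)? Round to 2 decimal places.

Solve the original market: 6621 - 4p = p + 1686, hence p = 987 and Q = 2673.
The shock moves the curves to Qd = 6621 - 4p and Qs = p + 1446.
Equate the new curves: 6621 - 4p = p + 1446, giving 5175 = 5p, p = 1035, Q = 2481.
ΔQ = 2481 − 2673 = -192.00.

-192.00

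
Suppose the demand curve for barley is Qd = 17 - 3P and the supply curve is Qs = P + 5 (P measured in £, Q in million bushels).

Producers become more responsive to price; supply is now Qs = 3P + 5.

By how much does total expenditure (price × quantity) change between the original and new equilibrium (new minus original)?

Initially, 17 - 3P = P + 5, so 12 = 4P and P = 3, Q = 8.
With the change applied: demand Qd = 17 - 3P, supply Qs = 3P + 5.
Setting them equal: 17 - 3P = 3P + 5 → 12 = 6P, so P = 2 and Q = 11.
Expenditure moves from 3×8 = 24 to 2×11 = 22; change = -2.

-2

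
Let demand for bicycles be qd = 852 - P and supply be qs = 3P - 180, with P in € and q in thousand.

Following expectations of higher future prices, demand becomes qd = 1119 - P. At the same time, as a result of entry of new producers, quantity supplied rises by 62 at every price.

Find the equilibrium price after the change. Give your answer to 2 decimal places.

309.25

Original equilibrium: 852 - P = 3P - 180 gives 1032 = 4P, so P = 258 and q = 594.
The shock moves the curves to qd = 1119 - P and qs = 3P - 118.
New equilibrium: 1119 - P = 3P - 118 ⇒ 1237 = 4P ⇒ P = 309.25, q = 809.75.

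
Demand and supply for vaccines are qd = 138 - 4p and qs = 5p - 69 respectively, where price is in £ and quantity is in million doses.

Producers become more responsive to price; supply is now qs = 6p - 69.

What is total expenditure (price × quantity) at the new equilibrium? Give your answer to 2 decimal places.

Initially, 138 - 4p = 5p - 69, so 207 = 9p and p = 23, q = 46.
The shock moves the curves to qd = 138 - 4p and qs = 6p - 69.
Equate the new curves: 138 - 4p = 6p - 69, giving 207 = 10p, p = 20.7, q = 55.2.
New expenditure = 20.7 × 55.2 = 1142.64.

1142.64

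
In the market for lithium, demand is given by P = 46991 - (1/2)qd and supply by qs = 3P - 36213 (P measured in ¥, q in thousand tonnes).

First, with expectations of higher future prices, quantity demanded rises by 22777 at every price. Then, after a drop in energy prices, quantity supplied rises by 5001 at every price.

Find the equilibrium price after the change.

29594.2

Solve the original market: 93982 - 2P = 3P - 36213, hence P = 26039 and q = 41904.
With the change applied: demand qd = 116759 - 2P, supply qs = 3P - 31212.
Setting them equal: 116759 - 2P = 3P - 31212 → 147971 = 5P, so P = 29594.2 and q = 57570.6.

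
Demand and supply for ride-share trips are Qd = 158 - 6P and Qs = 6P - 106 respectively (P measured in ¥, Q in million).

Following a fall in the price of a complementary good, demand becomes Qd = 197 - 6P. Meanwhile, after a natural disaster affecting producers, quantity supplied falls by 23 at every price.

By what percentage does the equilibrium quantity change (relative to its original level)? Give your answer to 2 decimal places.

+30.77

Solve the original market: 158 - 6P = 6P - 106, hence P = 22 and Q = 26.
After the shift, demand is Qd = 197 - 6P and supply is Qs = 6P - 129.
Clearing the new market: 197 - 6P = 6P - 129, so P = 163/6 ≈ 27.1667 and Q = 34.
%ΔQ = (34 − 26) / 26 × 100 = +30.77%.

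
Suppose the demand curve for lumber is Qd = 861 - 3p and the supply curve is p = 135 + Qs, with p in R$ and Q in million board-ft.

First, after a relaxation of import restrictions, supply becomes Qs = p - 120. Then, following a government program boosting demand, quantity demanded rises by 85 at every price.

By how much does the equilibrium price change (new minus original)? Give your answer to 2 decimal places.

+17.50

Before the shock: 861 - 3p = p - 135 ⇒ 996 = 4p ⇒ p = 249, Q = 114.
The shock moves the curves to Qd = 946 - 3p and Qs = p - 120.
Clearing the new market: 946 - 3p = p - 120, so p = 266.5 and Q = 146.5.
Δp = 266.5 − 249 = +17.50.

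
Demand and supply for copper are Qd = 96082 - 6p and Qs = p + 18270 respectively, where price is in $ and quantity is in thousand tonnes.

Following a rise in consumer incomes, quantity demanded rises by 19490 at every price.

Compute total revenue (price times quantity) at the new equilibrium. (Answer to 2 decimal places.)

447176162.94

Initially, 96082 - 6p = p + 18270, so 77812 = 7p and p = 11116, Q = 29386.
With the change applied: demand Qd = 115572 - 6p, supply Qs = p + 18270.
Setting them equal: 115572 - 6p = p + 18270 → 97302 = 7p, so p = 97302/7 ≈ 13900.2857 and Q = 225192/7 ≈ 32170.2857.
New expenditure = 13900.2857 × 32170.2857 = 447176162.94.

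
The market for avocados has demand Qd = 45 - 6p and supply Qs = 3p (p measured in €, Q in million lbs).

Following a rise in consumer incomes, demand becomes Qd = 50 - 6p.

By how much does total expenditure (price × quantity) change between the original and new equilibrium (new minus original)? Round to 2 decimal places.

Original equilibrium: 45 - 6p = 3p gives 45 = 9p, so p = 5 and Q = 15.
The new curves are Qd = 50 - 6p (demand) and Qs = 3p (supply).
New equilibrium: 50 - 6p = 3p ⇒ 50 = 9p ⇒ p = 50/9 ≈ 5.5556, Q = 50/3 ≈ 16.6667.
Expenditure moves from 5×15 = 75 to 5.5556×16.6667 = 92.5926; change = +17.59.

+17.59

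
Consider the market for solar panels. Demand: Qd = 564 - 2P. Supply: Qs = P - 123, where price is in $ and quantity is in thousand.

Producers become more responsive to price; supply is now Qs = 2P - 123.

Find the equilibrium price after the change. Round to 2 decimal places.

171.75

Initially, 564 - 2P = P - 123, so 687 = 3P and P = 229, Q = 106.
The shock moves the curves to Qd = 564 - 2P and Qs = 2P - 123.
Clearing the new market: 564 - 2P = 2P - 123, so P = 171.75 and Q = 220.5.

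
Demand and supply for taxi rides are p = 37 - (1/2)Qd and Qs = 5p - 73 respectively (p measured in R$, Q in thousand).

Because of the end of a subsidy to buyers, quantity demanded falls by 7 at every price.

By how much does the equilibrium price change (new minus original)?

Original equilibrium: 74 - 2p = 5p - 73 gives 147 = 7p, so p = 21 and Q = 32.
The shock moves the curves to Qd = 67 - 2p and Qs = 5p - 73.
Clearing the new market: 67 - 2p = 5p - 73, so p = 20 and Q = 27.
Δp = 20 − 21 = -1.

-1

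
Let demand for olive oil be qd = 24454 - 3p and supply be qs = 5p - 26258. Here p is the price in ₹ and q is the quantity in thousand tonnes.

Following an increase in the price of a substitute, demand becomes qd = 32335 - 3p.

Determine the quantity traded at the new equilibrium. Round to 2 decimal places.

Initially, 24454 - 3p = 5p - 26258, so 50712 = 8p and p = 6339, q = 5437.
With the change applied: demand qd = 32335 - 3p, supply qs = 5p - 26258.
Equate the new curves: 32335 - 3p = 5p - 26258, giving 58593 = 8p, p = 7324.125, q = 10362.625.

10362.63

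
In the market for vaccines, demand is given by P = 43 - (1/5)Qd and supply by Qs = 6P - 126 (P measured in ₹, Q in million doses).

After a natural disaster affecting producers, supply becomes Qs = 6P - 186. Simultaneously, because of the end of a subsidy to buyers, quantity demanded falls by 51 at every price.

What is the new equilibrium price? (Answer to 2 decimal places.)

31.82

Solve the original market: 215 - 5P = 6P - 126, hence P = 31 and Q = 60.
After the shift, demand is Qd = 164 - 5P and supply is Qs = 6P - 186.
New equilibrium: 164 - 5P = 6P - 186 ⇒ 350 = 11P ⇒ P = 350/11 ≈ 31.8182, Q = 54/11 ≈ 4.9091.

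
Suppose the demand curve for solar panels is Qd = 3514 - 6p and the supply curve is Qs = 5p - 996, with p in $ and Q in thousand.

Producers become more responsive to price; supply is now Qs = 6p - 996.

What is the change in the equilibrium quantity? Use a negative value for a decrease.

+205

Solve the original market: 3514 - 6p = 5p - 996, hence p = 410 and Q = 1054.
With the change applied: demand Qd = 3514 - 6p, supply Qs = 6p - 996.
Equate the new curves: 3514 - 6p = 6p - 996, giving 4510 = 12p, p = 2255/6 ≈ 375.8333, Q = 1259.
ΔQ = 1259 − 1054 = +205.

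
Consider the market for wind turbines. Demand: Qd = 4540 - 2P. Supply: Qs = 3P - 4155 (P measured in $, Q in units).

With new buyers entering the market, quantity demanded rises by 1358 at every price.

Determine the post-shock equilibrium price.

Initially, 4540 - 2P = 3P - 4155, so 8695 = 5P and P = 1739, Q = 1062.
The shock moves the curves to Qd = 5898 - 2P and Qs = 3P - 4155.
Equate the new curves: 5898 - 2P = 3P - 4155, giving 10053 = 5P, P = 2010.6, Q = 1876.8.

2010.6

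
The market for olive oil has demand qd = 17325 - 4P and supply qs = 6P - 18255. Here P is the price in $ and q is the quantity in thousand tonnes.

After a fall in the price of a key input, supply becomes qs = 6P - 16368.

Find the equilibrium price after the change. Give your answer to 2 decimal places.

Initially, 17325 - 4P = 6P - 18255, so 35580 = 10P and P = 3558, q = 3093.
With the change applied: demand qd = 17325 - 4P, supply qs = 6P - 16368.
New equilibrium: 17325 - 4P = 6P - 16368 ⇒ 33693 = 10P ⇒ P = 3369.3, q = 3847.8.

3369.30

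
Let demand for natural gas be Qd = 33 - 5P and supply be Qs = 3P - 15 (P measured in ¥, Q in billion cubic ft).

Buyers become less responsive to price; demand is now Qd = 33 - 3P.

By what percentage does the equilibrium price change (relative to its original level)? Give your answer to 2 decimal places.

Original equilibrium: 33 - 5P = 3P - 15 gives 48 = 8P, so P = 6 and Q = 3.
With the change applied: demand Qd = 33 - 3P, supply Qs = 3P - 15.
New equilibrium: 33 - 3P = 3P - 15 ⇒ 48 = 6P ⇒ P = 8, Q = 9.
%ΔP = (8 − 6) / 6 × 100 = +33.33%.

+33.33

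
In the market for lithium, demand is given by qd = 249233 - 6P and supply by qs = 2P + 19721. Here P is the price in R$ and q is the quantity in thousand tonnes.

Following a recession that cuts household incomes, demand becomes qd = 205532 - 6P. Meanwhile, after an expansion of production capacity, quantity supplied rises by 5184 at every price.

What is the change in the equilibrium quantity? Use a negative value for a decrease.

Initially, 249233 - 6P = 2P + 19721, so 229512 = 8P and P = 28689, q = 77099.
The shock moves the curves to qd = 205532 - 6P and qs = 2P + 24905.
Setting them equal: 205532 - 6P = 2P + 24905 → 180627 = 8P, so P = 22578.375 and q = 70061.75.
Δq = 70061.75 − 77099 = -7037.25.

-7037.25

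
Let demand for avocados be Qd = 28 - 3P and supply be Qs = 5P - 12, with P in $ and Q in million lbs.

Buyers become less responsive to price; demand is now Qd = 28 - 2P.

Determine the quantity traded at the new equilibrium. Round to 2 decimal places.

16.57

Original equilibrium: 28 - 3P = 5P - 12 gives 40 = 8P, so P = 5 and Q = 13.
The shock moves the curves to Qd = 28 - 2P and Qs = 5P - 12.
New equilibrium: 28 - 2P = 5P - 12 ⇒ 40 = 7P ⇒ P = 40/7 ≈ 5.7143, Q = 116/7 ≈ 16.5714.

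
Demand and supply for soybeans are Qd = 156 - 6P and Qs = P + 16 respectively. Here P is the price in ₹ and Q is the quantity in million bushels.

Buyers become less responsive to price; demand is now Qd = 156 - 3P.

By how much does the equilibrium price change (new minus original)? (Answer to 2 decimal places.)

+15.00

Before the shock: 156 - 6P = P + 16 ⇒ 140 = 7P ⇒ P = 20, Q = 36.
The new curves are Qd = 156 - 3P (demand) and Qs = P + 16 (supply).
Setting them equal: 156 - 3P = P + 16 → 140 = 4P, so P = 35 and Q = 51.
ΔP = 35 − 20 = +15.00.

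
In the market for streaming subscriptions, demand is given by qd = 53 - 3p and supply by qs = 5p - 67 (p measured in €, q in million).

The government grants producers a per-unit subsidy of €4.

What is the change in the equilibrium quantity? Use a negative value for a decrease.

Original equilibrium: 53 - 3p = 5p - 67 gives 120 = 8p, so p = 15 and q = 8.
Since sellers receive the price plus the subsidy, the effective supply curve becomes qs = 5p - 47.
New equilibrium: 53 - 3p = 5p - 47 ⇒ 100 = 8p ⇒ p = 12.5, q = 15.5.
Δq = 15.5 − 8 = +7.5.

+7.5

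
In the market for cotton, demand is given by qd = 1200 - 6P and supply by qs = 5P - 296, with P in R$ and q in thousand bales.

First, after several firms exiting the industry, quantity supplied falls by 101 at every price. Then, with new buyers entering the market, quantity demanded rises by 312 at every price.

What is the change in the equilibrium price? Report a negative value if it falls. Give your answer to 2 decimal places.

Before the shock: 1200 - 6P = 5P - 296 ⇒ 1496 = 11P ⇒ P = 136, q = 384.
After the shift, demand is qd = 1512 - 6P and supply is qs = 5P - 397.
Clearing the new market: 1512 - 6P = 5P - 397, so P = 1909/11 ≈ 173.5455 and q = 5178/11 ≈ 470.7273.
ΔP = 173.5455 − 136 = +37.55.

+37.55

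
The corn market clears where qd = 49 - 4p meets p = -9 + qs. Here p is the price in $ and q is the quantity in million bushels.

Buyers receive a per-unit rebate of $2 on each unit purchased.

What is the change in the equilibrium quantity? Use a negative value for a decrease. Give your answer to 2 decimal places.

+1.60

Before the shock: 49 - 4p = p + 9 ⇒ 40 = 5p ⇒ p = 8, q = 17.
Since buyers' out-of-pocket price is the market price minus the rebate, the effective demand curve becomes qd = 57 - 4p.
Equate the new curves: 57 - 4p = p + 9, giving 48 = 5p, p = 9.6, q = 18.6.
Δq = 18.6 − 17 = +1.60.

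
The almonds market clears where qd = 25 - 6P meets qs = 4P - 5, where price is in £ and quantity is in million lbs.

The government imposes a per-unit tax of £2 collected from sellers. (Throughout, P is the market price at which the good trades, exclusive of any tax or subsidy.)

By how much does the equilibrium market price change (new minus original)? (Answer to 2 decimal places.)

+0.80

Original equilibrium: 25 - 6P = 4P - 5 gives 30 = 10P, so P = 3 and q = 7.
Since sellers keep the price net of the tax, the effective supply curve becomes qs = 4P - 13.
New equilibrium: 25 - 6P = 4P - 13 ⇒ 38 = 10P ⇒ P = 3.8, q = 2.2.
ΔP = 3.8 − 3 = +0.80.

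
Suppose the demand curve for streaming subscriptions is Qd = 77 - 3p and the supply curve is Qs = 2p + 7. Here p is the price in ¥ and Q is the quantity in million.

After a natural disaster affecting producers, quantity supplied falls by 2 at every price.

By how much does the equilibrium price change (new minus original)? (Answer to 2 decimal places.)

+0.40

Solve the original market: 77 - 3p = 2p + 7, hence p = 14 and Q = 35.
The shock moves the curves to Qd = 77 - 3p and Qs = 2p + 5.
Clearing the new market: 77 - 3p = 2p + 5, so p = 14.4 and Q = 33.8.
Δp = 14.4 − 14 = +0.40.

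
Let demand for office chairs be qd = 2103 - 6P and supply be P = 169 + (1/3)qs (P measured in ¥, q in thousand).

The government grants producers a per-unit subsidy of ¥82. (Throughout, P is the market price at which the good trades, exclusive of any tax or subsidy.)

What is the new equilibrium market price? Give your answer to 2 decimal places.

262.67

Original equilibrium: 2103 - 6P = 3P - 507 gives 2610 = 9P, so P = 290 and q = 363.
Since sellers receive the price plus the subsidy, the effective supply curve becomes qs = 3P - 261.
Equate the new curves: 2103 - 6P = 3P - 261, giving 2364 = 9P, P = 788/3 ≈ 262.6667, q = 527.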